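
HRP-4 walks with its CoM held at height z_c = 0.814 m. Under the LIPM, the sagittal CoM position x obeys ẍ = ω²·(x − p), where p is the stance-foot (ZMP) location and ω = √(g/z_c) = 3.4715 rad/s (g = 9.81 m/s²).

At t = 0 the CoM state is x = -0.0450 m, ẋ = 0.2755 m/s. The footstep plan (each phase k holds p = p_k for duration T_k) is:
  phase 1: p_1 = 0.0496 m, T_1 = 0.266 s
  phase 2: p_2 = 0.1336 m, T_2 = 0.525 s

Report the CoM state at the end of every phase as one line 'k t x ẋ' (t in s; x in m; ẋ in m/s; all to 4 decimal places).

1 0.2660 -0.0041 0.0533
2 0.7910 -0.2574 -1.2713

phase 1: p=0.0496, T=0.266, ωT=0.923419, cosh=1.457522, sinh=1.060363; start (x,ẋ)=(-0.045000, 0.275500) → end (x,ẋ)=(-0.004131, 0.053320)
phase 2: p=0.1336, T=0.525, ωT=1.822537, cosh=3.174577, sinh=3.012962; start (x,ẋ)=(-0.004131, 0.053320) → end (x,ẋ)=(-0.257359, -1.271325)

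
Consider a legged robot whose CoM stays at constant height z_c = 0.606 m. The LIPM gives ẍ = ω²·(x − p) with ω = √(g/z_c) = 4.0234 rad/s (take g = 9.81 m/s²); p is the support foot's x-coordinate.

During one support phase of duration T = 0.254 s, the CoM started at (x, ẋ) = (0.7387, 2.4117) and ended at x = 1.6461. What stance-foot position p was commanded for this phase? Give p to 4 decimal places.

ωT = 4.0234·0.254 = 1.021944; cosh(ωT) = 1.569242, sinh(ωT) = 1.209348
x(T) = p + (x₀−p)·cosh(ωT) + (ẋ₀/ω)·sinh(ωT) ⇒ p·(1 − cosh) = x(T) − x₀·cosh − (ẋ₀/ω)·sinh
numerator   = 1.6461 − (0.7387)·1.569242 − (2.4117/4.0234)·1.209348 = -0.238005
denominator = 1 − 1.569242 = -0.569242
p = -0.238005 / -0.569242 = 0.4181

p = 0.4181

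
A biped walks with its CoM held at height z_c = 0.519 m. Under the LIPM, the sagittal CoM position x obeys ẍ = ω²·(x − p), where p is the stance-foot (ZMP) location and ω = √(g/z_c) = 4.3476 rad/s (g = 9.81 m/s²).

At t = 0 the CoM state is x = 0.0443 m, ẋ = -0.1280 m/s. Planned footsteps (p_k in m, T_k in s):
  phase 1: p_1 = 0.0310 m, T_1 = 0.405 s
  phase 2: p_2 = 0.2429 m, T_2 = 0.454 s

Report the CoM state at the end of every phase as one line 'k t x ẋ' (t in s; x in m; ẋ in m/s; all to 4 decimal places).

phase 1: p=0.0310, T=0.405, ωT=1.760778, cosh=2.994436, sinh=2.822525; start (x,ẋ)=(0.044300, -0.128000) → end (x,ẋ)=(-0.012273, -0.220081)
phase 2: p=0.2429, T=0.454, ωT=1.973810, cosh=3.668489, sinh=3.529563; start (x,ẋ)=(-0.012273, -0.220081) → end (x,ẋ)=(-0.871872, -4.723033)

1 0.4050 -0.0123 -0.2201
2 0.8590 -0.8719 -4.7230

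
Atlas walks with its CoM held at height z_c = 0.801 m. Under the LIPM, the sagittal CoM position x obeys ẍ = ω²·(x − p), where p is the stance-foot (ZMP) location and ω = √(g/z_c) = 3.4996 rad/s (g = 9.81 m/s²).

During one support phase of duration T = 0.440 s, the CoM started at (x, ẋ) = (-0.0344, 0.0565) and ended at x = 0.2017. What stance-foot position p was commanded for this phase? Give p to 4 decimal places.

ωT = 3.4996·0.440 = 1.539824; cosh(ωT) = 2.439094, sinh(ωT) = 2.224675
x(T) = p + (x₀−p)·cosh(ωT) + (ẋ₀/ω)·sinh(ωT) ⇒ p·(1 − cosh) = x(T) − x₀·cosh − (ẋ₀/ω)·sinh
numerator   = 0.2017 − (-0.0344)·2.439094 − (0.0565/3.4996)·2.224675 = 0.249688
denominator = 1 − 2.439094 = -1.439094
p = 0.249688 / -1.439094 = -0.1735

p = -0.1735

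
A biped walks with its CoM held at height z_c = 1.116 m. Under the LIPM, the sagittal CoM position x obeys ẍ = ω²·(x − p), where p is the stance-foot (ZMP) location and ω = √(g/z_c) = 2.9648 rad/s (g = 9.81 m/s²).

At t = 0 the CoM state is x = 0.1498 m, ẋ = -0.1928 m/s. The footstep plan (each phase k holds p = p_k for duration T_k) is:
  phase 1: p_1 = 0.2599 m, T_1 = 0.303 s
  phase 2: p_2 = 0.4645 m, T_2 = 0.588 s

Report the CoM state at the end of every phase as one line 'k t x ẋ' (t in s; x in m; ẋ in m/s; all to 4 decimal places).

phase 1: p=0.2599, T=0.303, ωT=0.898334, cosh=1.431379, sinh=1.024131; start (x,ẋ)=(0.149800, -0.192800) → end (x,ẋ)=(0.035706, -0.610271)
phase 2: p=0.4645, T=0.588, ωT=1.743302, cosh=2.945566, sinh=2.770624; start (x,ẋ)=(0.035706, -0.610271) → end (x,ẋ)=(-1.368842, -5.319854)

1 0.3030 0.0357 -0.6103
2 0.8910 -1.3688 -5.3199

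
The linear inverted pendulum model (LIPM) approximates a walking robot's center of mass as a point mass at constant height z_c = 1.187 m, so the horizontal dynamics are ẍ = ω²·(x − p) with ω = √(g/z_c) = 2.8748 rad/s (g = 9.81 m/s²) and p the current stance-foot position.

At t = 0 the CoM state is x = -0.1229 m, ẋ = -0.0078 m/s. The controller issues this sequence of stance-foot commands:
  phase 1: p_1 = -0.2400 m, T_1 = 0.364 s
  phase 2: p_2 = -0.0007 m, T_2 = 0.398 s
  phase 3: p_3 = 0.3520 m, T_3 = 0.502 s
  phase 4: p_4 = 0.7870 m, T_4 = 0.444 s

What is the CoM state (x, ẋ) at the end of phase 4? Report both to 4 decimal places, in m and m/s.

x = -0.6843, ẋ = -3.8020

phase 1: p=-0.2400, T=0.364, ωT=1.046427, cosh=1.599325, sinh=1.248135; start (x,ẋ)=(-0.122900, -0.007800) → end (x,ẋ)=(-0.056106, 0.407696)
phase 2: p=-0.0007, T=0.398, ωT=1.144170, cosh=1.729162, sinh=1.410674; start (x,ẋ)=(-0.056106, 0.407696) → end (x,ẋ)=(0.103553, 0.480281)
phase 3: p=0.3520, T=0.502, ωT=1.443150, cosh=2.235096, sinh=1.998914; start (x,ẋ)=(0.103553, 0.480281) → end (x,ẋ)=(0.130646, -0.354223)
phase 4: p=0.7870, T=0.444, ωT=1.276411, cosh=1.931396, sinh=1.652359; start (x,ẋ)=(0.130646, -0.354223) → end (x,ẋ)=(-0.684277, -3.801957)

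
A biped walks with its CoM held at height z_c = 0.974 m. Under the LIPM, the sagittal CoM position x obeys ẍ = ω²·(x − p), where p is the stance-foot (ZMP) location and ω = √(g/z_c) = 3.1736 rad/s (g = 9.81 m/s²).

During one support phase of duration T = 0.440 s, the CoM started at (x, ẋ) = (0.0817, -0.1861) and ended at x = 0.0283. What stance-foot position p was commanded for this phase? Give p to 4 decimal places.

ωT = 3.1736·0.440 = 1.396384; cosh(ωT) = 2.144027, sinh(ωT) = 1.896536
x(T) = p + (x₀−p)·cosh(ωT) + (ẋ₀/ω)·sinh(ωT) ⇒ p·(1 − cosh) = x(T) − x₀·cosh − (ẋ₀/ω)·sinh
numerator   = 0.0283 − (0.0817)·2.144027 − (-0.1861/3.1736)·1.896536 = -0.035654
denominator = 1 − 2.144027 = -1.144027
p = -0.035654 / -1.144027 = 0.0312

p = 0.0312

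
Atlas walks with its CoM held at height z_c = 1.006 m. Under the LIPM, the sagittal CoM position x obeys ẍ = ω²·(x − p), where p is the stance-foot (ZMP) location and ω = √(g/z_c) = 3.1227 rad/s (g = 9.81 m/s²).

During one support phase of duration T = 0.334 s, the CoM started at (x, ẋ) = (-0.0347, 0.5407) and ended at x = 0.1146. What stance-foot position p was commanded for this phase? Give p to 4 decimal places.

p = 0.0760

ωT = 3.1227·0.334 = 1.042982; cosh(ωT) = 1.595034, sinh(ωT) = 1.242632
x(T) = p + (x₀−p)·cosh(ωT) + (ẋ₀/ω)·sinh(ωT) ⇒ p·(1 − cosh) = x(T) − x₀·cosh − (ẋ₀/ω)·sinh
numerator   = 0.1146 − (-0.0347)·1.595034 − (0.5407/3.1227)·1.242632 = -0.045216
denominator = 1 − 1.595034 = -0.595034
p = -0.045216 / -0.595034 = 0.0760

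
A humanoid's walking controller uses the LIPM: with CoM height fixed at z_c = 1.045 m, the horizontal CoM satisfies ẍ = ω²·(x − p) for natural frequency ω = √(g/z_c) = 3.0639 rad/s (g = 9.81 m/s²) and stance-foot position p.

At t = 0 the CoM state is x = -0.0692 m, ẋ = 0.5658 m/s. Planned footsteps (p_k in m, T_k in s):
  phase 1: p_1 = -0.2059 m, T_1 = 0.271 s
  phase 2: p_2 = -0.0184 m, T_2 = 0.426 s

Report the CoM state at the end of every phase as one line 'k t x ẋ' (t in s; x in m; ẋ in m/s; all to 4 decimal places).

1 0.2710 0.1523 1.1614
2 0.6970 0.9672 3.1929

phase 1: p=-0.2059, T=0.271, ωT=0.830317, cosh=1.364978, sinh=0.929067; start (x,ẋ)=(-0.069200, 0.565800) → end (x,ẋ)=(0.152260, 1.161431)
phase 2: p=-0.0184, T=0.426, ωT=1.305221, cosh=1.979809, sinh=1.708697; start (x,ẋ)=(0.152260, 1.161431) → end (x,ẋ)=(0.967189, 3.192864)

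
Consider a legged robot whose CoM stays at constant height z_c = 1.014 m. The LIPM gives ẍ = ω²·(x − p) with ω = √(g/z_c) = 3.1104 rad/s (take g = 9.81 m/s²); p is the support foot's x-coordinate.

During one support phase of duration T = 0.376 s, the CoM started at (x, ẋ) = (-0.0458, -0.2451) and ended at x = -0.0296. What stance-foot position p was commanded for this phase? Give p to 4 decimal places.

ωT = 3.1104·0.376 = 1.169510; cosh(ωT) = 1.765467, sinh(ωT) = 1.454948
x(T) = p + (x₀−p)·cosh(ωT) + (ẋ₀/ω)·sinh(ωT) ⇒ p·(1 − cosh) = x(T) − x₀·cosh − (ẋ₀/ω)·sinh
numerator   = -0.0296 − (-0.0458)·1.765467 − (-0.2451/3.1104)·1.454948 = 0.165909
denominator = 1 − 1.765467 = -0.765467
p = 0.165909 / -0.765467 = -0.2167

p = -0.2167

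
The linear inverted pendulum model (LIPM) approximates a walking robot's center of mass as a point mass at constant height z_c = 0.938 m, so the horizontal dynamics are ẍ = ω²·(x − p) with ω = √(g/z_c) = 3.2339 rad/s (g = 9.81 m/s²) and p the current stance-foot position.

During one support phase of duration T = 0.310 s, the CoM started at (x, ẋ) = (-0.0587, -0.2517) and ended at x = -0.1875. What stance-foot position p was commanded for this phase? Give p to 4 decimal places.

ωT = 3.2339·0.310 = 1.002509; cosh(ωT) = 1.546034, sinh(ωT) = 1.179076
x(T) = p + (x₀−p)·cosh(ωT) + (ẋ₀/ω)·sinh(ωT) ⇒ p·(1 − cosh) = x(T) − x₀·cosh − (ẋ₀/ω)·sinh
numerator   = -0.1875 − (-0.0587)·1.546034 − (-0.2517/3.2339)·1.179076 = -0.004978
denominator = 1 − 1.546034 = -0.546034
p = -0.004978 / -0.546034 = 0.0091

p = 0.0091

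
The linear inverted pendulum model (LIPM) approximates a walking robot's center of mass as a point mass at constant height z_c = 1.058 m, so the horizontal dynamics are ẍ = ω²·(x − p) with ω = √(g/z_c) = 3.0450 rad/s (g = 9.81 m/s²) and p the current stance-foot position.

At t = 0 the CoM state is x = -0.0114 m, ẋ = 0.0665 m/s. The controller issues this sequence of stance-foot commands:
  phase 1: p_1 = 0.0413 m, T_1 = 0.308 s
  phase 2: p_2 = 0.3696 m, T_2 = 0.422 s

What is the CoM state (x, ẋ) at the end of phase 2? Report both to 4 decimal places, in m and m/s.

x = -0.4157, ẋ = -2.0900

phase 1: p=0.0413, T=0.308, ωT=0.937860, cosh=1.472987, sinh=1.081522; start (x,ẋ)=(-0.011400, 0.066500) → end (x,ẋ)=(-0.012707, -0.075600)
phase 2: p=0.3696, T=0.422, ωT=1.284990, cosh=1.945643, sinh=1.668989; start (x,ẋ)=(-0.012707, -0.075600) → end (x,ẋ)=(-0.415670, -2.090002)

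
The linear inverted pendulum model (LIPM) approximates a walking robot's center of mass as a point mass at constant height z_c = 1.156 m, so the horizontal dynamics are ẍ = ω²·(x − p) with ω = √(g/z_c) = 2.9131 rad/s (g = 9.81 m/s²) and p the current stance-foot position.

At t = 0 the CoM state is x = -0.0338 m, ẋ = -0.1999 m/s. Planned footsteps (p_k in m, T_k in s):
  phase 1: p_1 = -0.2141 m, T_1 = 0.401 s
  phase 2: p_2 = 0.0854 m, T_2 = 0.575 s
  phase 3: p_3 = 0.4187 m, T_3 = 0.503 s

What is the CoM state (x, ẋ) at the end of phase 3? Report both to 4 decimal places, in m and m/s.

x = 0.3435, ẋ = 0.0331

phase 1: p=-0.2141, T=0.401, ωT=1.168153, cosh=1.763494, sinh=1.452553; start (x,ẋ)=(-0.033800, -0.199900) → end (x,ẋ)=(0.004182, 0.410405)
phase 2: p=0.0854, T=0.575, ωT=1.675032, cosh=2.763135, sinh=2.575833; start (x,ẋ)=(0.004182, 0.410405) → end (x,ẋ)=(0.223874, 0.524574)
phase 3: p=0.4187, T=0.503, ωT=1.465289, cosh=2.279903, sinh=2.048892; start (x,ẋ)=(0.223874, 0.524574) → end (x,ẋ)=(0.343469, 0.033136)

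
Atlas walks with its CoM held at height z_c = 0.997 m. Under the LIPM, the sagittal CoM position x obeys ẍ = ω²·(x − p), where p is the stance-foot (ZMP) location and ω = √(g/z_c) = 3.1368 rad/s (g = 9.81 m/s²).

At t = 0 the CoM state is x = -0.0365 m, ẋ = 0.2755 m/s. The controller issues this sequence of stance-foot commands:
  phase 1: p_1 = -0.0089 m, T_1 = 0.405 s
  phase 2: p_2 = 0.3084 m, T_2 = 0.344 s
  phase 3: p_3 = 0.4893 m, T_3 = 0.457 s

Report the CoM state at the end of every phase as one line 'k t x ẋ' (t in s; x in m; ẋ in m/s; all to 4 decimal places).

phase 1: p=-0.0089, T=0.405, ωT=1.270404, cosh=1.921505, sinh=1.640787; start (x,ẋ)=(-0.036500, 0.275500) → end (x,ẋ)=(0.082174, 0.387322)
phase 2: p=0.3084, T=0.344, ωT=1.079059, cosh=1.640913, sinh=1.300998; start (x,ẋ)=(0.082174, 0.387322) → end (x,ẋ)=(0.097826, -0.287659)
phase 3: p=0.4893, T=0.457, ωT=1.433518, cosh=2.215946, sinh=1.977478; start (x,ẋ)=(0.097826, -0.287659) → end (x,ẋ)=(-0.559529, -3.065730)

1 0.4050 0.0822 0.3873
2 0.7490 0.0978 -0.2877
3 1.2060 -0.5595 -3.0657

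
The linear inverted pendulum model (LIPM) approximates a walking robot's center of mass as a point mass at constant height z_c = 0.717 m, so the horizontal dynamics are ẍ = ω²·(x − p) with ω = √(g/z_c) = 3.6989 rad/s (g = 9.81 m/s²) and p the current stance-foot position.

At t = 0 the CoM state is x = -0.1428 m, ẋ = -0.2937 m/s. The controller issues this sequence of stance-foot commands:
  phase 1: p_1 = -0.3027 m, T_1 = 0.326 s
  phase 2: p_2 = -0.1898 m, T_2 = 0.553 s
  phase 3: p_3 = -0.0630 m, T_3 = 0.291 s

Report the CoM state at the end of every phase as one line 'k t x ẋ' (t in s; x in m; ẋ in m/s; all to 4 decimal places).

1 0.3260 -0.1325 0.3647
2 0.8790 0.4104 2.2399
3 1.1700 1.4974 5.9383

phase 1: p=-0.3027, T=0.326, ωT=1.205841, cosh=1.819504, sinh=1.520064; start (x,ẋ)=(-0.142800, -0.293700) → end (x,ẋ)=(-0.132457, 0.364660)
phase 2: p=-0.1898, T=0.553, ωT=2.045492, cosh=3.931138, sinh=3.801822; start (x,ẋ)=(-0.132457, 0.364660) → end (x,ẋ)=(0.410428, 2.239911)
phase 3: p=-0.0630, T=0.291, ωT=1.076380, cosh=1.637433, sinh=1.296606; start (x,ẋ)=(0.410428, 2.239911) → end (x,ẋ)=(1.497381, 5.938273)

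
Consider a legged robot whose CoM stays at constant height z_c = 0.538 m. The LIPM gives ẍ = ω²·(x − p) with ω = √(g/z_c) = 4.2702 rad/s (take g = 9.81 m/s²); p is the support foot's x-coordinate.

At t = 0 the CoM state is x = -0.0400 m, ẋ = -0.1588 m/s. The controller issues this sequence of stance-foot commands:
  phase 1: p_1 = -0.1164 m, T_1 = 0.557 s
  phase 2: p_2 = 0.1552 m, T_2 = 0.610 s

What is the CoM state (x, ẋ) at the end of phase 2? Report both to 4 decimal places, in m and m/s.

phase 1: p=-0.1164, T=0.557, ωT=2.378501, cosh=5.440706, sinh=5.348017; start (x,ẋ)=(-0.040000, -0.158800) → end (x,ẋ)=(0.100388, 0.880770)
phase 2: p=0.1552, T=0.610, ωT=2.604822, cosh=6.801367, sinh=6.727450; start (x,ẋ)=(0.100388, 0.880770) → end (x,ẋ)=(1.170007, 4.415832)

x = 1.1700, ẋ = 4.4158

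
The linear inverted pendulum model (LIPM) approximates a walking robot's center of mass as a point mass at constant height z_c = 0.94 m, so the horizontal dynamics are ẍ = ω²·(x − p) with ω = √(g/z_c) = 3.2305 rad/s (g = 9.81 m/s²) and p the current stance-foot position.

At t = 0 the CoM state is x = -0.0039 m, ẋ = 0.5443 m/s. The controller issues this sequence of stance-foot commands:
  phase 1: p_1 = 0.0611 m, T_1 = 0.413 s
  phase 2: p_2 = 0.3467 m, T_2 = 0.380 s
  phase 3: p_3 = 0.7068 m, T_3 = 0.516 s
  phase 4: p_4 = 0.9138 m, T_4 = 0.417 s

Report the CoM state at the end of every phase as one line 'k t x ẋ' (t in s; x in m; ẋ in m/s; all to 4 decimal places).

phase 1: p=0.0611, T=0.413, ωT=1.334197, cosh=2.030157, sinh=1.766787; start (x,ẋ)=(-0.003900, 0.544300) → end (x,ẋ)=(0.226822, 0.734020)
phase 2: p=0.3467, T=0.380, ωT=1.227590, cosh=1.852996, sinh=1.559998; start (x,ẋ)=(0.226822, 0.734020) → end (x,ẋ)=(0.479022, 0.756002)
phase 3: p=0.7068, T=0.516, ωT=1.666938, cosh=2.742376, sinh=2.553551; start (x,ẋ)=(0.479022, 0.756002) → end (x,ẋ)=(0.679731, 0.194247)
phase 4: p=0.9138, T=0.417, ωT=1.347119, cosh=2.053157, sinh=1.793169; start (x,ẋ)=(0.679731, 0.194247) → end (x,ẋ)=(0.541040, -0.957105)

1 0.4130 0.2268 0.7340
2 0.7930 0.4790 0.7560
3 1.3090 0.6797 0.1942
4 1.7260 0.5410 -0.9571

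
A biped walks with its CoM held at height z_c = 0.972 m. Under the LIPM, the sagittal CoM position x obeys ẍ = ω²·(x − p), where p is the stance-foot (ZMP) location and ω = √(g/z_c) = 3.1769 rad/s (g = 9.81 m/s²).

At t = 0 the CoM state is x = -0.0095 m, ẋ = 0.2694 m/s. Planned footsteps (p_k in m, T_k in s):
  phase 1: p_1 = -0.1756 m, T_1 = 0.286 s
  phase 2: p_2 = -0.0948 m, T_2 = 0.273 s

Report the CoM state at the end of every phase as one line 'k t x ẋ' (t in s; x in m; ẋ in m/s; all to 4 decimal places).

phase 1: p=-0.1756, T=0.286, ωT=0.908593, cosh=1.441961, sinh=1.038870; start (x,ẋ)=(-0.009500, 0.269400) → end (x,ẋ)=(0.152005, 0.936658)
phase 2: p=-0.0948, T=0.273, ωT=0.867294, cosh=1.400273, sinh=0.980186; start (x,ẋ)=(0.152005, 0.936658) → end (x,ẋ)=(0.539787, 2.080119)

1 0.2860 0.1520 0.9367
2 0.5590 0.5398 2.0801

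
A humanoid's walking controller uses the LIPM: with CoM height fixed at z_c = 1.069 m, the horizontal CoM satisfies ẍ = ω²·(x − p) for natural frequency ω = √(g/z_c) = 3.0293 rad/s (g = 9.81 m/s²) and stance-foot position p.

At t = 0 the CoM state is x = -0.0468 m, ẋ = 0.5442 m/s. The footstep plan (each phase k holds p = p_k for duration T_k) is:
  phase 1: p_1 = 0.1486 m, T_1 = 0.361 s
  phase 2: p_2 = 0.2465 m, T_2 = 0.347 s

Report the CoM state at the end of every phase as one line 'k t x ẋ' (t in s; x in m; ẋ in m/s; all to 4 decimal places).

1 0.3610 0.0623 0.1191
2 0.7080 0.0001 -0.5097

phase 1: p=0.1486, T=0.361, ωT=1.093577, cosh=1.659974, sinh=1.324959; start (x,ẋ)=(-0.046800, 0.544200) → end (x,ẋ)=(0.062264, 0.119082)
phase 2: p=0.2465, T=0.347, ωT=1.051167, cosh=1.605259, sinh=1.255729; start (x,ẋ)=(0.062264, 0.119082) → end (x,ẋ)=(0.000116, -0.509674)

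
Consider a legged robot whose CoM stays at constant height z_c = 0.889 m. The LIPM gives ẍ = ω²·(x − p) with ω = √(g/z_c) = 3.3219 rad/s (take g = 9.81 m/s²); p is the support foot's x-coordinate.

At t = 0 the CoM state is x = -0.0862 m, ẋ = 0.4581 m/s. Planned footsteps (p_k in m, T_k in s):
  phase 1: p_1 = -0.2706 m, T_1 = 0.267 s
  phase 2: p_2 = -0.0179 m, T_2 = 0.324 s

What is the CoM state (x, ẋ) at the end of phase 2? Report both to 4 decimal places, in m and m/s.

x = 0.7194, ẋ = 2.7137

phase 1: p=-0.2706, T=0.267, ωT=0.886947, cosh=1.419809, sinh=1.007898; start (x,ẋ)=(-0.086200, 0.458100) → end (x,ẋ)=(0.130205, 1.267811)
phase 2: p=-0.0179, T=0.324, ωT=1.076296, cosh=1.637324, sinh=1.296468; start (x,ẋ)=(0.130205, 1.267811) → end (x,ẋ)=(0.719396, 2.713666)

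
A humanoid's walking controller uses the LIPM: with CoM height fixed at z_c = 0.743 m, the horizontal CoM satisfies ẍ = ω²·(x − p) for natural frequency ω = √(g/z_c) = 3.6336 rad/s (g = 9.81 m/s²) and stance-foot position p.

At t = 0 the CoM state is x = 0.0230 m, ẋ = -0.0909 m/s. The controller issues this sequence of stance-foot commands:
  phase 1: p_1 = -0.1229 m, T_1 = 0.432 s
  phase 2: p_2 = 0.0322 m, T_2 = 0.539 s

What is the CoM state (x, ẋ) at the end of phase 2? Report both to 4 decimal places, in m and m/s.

x = 1.5329, ẋ = 5.5142

phase 1: p=-0.1229, T=0.432, ωT=1.569715, cosh=2.506692, sinh=2.298588; start (x,ẋ)=(0.023000, -0.090900) → end (x,ẋ)=(0.185324, 0.990720)
phase 2: p=0.0322, T=0.539, ωT=1.958510, cosh=3.614914, sinh=3.473846; start (x,ẋ)=(0.185324, 0.990720) → end (x,ẋ)=(1.532891, 5.514182)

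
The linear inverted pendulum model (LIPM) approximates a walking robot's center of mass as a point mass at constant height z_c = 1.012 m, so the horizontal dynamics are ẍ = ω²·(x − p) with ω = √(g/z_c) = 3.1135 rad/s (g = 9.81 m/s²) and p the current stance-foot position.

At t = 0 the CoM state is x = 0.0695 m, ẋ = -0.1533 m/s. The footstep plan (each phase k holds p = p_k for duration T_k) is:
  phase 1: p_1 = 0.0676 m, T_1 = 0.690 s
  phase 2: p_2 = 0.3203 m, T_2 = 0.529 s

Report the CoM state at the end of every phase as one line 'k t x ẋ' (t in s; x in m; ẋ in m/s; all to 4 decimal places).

1 0.6900 -0.1323 -0.6409
2 1.2190 -1.4125 -5.2472

phase 1: p=0.0676, T=0.690, ωT=2.148315, cosh=4.343543, sinh=4.226862; start (x,ẋ)=(0.069500, -0.153300) → end (x,ẋ)=(-0.132266, -0.640860)
phase 2: p=0.3203, T=0.529, ωT=1.647042, cosh=2.692108, sinh=2.499489; start (x,ẋ)=(-0.132266, -0.640860) → end (x,ẋ)=(-1.412534, -5.247208)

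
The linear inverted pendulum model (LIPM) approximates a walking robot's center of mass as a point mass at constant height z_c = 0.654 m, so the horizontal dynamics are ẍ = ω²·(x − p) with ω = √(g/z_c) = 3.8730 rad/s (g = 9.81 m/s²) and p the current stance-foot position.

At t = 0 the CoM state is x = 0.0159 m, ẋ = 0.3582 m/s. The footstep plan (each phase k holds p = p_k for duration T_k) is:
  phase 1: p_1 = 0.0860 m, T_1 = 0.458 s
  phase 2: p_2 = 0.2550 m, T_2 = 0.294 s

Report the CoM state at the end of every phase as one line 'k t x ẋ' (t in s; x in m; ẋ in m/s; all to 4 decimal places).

1 0.4580 0.1382 0.3089
2 0.7520 0.1656 -0.1022

phase 1: p=0.0860, T=0.458, ωT=1.773834, cosh=3.031543, sinh=2.861862; start (x,ẋ)=(0.015900, 0.358200) → end (x,ẋ)=(0.138172, 0.308911)
phase 2: p=0.2550, T=0.294, ωT=1.138662, cosh=1.721417, sinh=1.401170; start (x,ẋ)=(0.138172, 0.308911) → end (x,ẋ)=(0.165648, -0.102228)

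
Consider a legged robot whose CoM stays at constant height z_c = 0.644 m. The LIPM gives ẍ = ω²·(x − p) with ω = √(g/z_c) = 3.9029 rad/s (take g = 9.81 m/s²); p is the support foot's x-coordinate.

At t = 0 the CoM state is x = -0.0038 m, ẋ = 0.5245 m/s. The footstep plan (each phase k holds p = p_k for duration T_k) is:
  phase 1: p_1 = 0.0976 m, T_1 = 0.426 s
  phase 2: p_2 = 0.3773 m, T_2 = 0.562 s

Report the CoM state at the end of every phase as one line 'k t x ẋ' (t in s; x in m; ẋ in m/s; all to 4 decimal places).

phase 1: p=0.0976, T=0.426, ωT=1.662635, cosh=2.731414, sinh=2.541775; start (x,ẋ)=(-0.003800, 0.524500) → end (x,ẋ)=(0.162217, 0.426709)
phase 2: p=0.3773, T=0.562, ωT=2.193430, cosh=4.538723, sinh=4.427189; start (x,ẋ)=(0.162217, 0.426709) → end (x,ẋ)=(-0.114873, -1.779683)

1 0.4260 0.1622 0.4267
2 0.9880 -0.1149 -1.7797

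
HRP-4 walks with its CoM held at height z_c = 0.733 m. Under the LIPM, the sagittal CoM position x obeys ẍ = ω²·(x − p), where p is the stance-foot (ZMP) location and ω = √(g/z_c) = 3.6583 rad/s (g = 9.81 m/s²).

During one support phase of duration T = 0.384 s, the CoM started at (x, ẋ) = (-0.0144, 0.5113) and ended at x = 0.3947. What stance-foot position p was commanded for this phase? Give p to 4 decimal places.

p = -0.1364

ωT = 3.6583·0.384 = 1.404787; cosh(ωT) = 2.160039, sinh(ωT) = 1.914620
x(T) = p + (x₀−p)·cosh(ωT) + (ẋ₀/ω)·sinh(ωT) ⇒ p·(1 − cosh) = x(T) − x₀·cosh − (ẋ₀/ω)·sinh
numerator   = 0.3947 − (-0.0144)·2.160039 − (0.5113/3.6583)·1.914620 = 0.158209
denominator = 1 − 2.160039 = -1.160039
p = 0.158209 / -1.160039 = -0.1364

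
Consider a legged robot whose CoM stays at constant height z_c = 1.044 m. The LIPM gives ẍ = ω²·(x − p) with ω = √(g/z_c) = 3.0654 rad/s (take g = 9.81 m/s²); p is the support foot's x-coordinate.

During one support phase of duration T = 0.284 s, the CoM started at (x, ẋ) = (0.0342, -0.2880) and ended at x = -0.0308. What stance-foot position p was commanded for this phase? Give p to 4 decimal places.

p = -0.0340

ωT = 3.0654·0.284 = 0.870574; cosh(ωT) = 1.403496, sinh(ωT) = 0.984785
x(T) = p + (x₀−p)·cosh(ωT) + (ẋ₀/ω)·sinh(ωT) ⇒ p·(1 − cosh) = x(T) − x₀·cosh − (ẋ₀/ω)·sinh
numerator   = -0.0308 − (0.0342)·1.403496 − (-0.2880/3.0654)·0.984785 = 0.013723
denominator = 1 − 1.403496 = -0.403496
p = 0.013723 / -0.403496 = -0.0340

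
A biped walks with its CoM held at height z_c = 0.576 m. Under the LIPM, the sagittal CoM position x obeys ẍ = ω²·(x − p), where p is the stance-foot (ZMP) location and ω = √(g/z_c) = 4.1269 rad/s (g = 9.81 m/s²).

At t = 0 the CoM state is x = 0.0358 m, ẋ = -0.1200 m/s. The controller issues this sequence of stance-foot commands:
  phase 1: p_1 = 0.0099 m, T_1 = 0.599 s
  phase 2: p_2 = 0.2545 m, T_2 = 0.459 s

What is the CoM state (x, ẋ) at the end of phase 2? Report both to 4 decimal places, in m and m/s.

x = -0.7017, ẋ = -3.7970

phase 1: p=0.0099, T=0.599, ωT=2.472013, cosh=5.965343, sinh=5.880928; start (x,ẋ)=(0.035800, -0.120000) → end (x,ẋ)=(-0.006600, -0.087248)
phase 2: p=0.2545, T=0.459, ωT=1.894247, cosh=3.398987, sinh=3.248555; start (x,ẋ)=(-0.006600, -0.087248) → end (x,ẋ)=(-0.701655, -3.796988)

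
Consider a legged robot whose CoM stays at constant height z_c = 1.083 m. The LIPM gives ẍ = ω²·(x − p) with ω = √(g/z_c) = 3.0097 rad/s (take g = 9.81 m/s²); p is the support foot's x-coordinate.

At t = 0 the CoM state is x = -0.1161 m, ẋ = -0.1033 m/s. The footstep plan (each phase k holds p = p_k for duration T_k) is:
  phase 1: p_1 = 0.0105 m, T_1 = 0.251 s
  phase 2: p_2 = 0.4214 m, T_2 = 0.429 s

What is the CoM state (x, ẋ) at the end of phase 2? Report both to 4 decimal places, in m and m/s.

x = -1.0112, ẋ = -3.9357

phase 1: p=0.0105, T=0.251, ωT=0.755435, cosh=1.299171, sinh=0.829365; start (x,ẋ)=(-0.116100, -0.103300) → end (x,ẋ)=(-0.182441, -0.450216)
phase 2: p=0.4214, T=0.429, ωT=1.291161, cosh=1.955980, sinh=1.681028; start (x,ẋ)=(-0.182441, -0.450216) → end (x,ẋ)=(-1.011162, -3.935680)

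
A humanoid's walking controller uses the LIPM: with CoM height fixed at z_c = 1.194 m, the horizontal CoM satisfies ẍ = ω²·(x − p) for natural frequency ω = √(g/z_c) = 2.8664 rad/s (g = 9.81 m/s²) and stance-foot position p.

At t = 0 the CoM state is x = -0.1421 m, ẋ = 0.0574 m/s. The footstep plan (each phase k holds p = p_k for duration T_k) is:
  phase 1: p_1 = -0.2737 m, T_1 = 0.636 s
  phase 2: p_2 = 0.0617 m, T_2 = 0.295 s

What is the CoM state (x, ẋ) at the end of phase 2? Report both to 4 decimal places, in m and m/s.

phase 1: p=-0.2737, T=0.636, ωT=1.823030, cosh=3.176063, sinh=3.014527; start (x,ẋ)=(-0.142100, 0.057400) → end (x,ẋ)=(0.204636, 1.319441)
phase 2: p=0.0617, T=0.295, ωT=0.845588, cosh=1.379326, sinh=0.950021; start (x,ẋ)=(0.204636, 1.319441) → end (x,ẋ)=(0.696162, 2.209174)

x = 0.6962, ẋ = 2.2092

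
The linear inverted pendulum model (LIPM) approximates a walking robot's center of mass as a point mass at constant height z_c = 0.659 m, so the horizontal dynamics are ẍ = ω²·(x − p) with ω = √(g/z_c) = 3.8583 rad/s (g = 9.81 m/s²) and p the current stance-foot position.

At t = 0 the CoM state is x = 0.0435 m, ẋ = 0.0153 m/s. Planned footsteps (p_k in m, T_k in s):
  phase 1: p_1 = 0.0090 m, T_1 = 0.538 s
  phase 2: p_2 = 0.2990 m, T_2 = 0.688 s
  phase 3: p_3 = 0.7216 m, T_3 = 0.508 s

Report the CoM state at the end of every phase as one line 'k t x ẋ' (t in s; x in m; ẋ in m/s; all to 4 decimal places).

1 0.5380 0.1642 0.5841
2 1.2260 0.4069 0.4940
3 1.7340 0.0278 -2.4361

phase 1: p=0.0090, T=0.538, ωT=2.075765, cosh=4.048053, sinh=3.922592; start (x,ẋ)=(0.043500, 0.015300) → end (x,ẋ)=(0.164213, 0.584077)
phase 2: p=0.2990, T=0.688, ωT=2.654510, cosh=7.144178, sinh=7.073845; start (x,ẋ)=(0.164213, 0.584077) → end (x,ẋ)=(0.406908, 0.493998)
phase 3: p=0.7216, T=0.508, ωT=1.960016, cosh=3.620150, sinh=3.479294; start (x,ẋ)=(0.406908, 0.493998) → end (x,ẋ)=(0.027840, -2.436128)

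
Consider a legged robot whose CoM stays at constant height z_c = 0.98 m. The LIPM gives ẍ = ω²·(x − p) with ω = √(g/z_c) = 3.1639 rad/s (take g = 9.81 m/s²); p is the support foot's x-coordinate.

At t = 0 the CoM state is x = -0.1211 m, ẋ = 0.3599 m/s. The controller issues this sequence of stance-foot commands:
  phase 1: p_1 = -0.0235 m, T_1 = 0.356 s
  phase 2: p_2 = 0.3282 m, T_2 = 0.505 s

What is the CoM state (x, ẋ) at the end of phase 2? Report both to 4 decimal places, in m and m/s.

phase 1: p=-0.0235, T=0.356, ωT=1.126348, cosh=1.704294, sinh=1.380079; start (x,ẋ)=(-0.121100, 0.359900) → end (x,ẋ)=(-0.032852, 0.187212)
phase 2: p=0.3282, T=0.505, ωT=1.597770, cosh=2.572172, sinh=2.369825; start (x,ẋ)=(-0.032852, 0.187212) → end (x,ẋ)=(-0.460263, -2.225590)

x = -0.4603, ẋ = -2.2256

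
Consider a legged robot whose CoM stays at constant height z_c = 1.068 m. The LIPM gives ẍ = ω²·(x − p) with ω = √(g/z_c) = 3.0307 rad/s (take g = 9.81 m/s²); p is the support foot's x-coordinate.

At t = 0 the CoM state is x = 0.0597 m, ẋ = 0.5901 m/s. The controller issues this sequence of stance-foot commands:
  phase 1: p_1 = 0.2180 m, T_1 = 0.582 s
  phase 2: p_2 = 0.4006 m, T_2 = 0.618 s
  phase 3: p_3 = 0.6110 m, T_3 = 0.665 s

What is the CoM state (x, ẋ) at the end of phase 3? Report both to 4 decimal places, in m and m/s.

x = 0.5336, ẋ = -0.1346

phase 1: p=0.2180, T=0.582, ωT=1.763867, cosh=3.003170, sinh=2.831790; start (x,ẋ)=(0.059700, 0.590100) → end (x,ẋ)=(0.293969, 0.413592)
phase 2: p=0.4006, T=0.618, ωT=1.872973, cosh=3.330639, sinh=3.176973; start (x,ẋ)=(0.293969, 0.413592) → end (x,ẋ)=(0.479003, 0.350832)
phase 3: p=0.6110, T=0.665, ωT=2.015416, cosh=3.818555, sinh=3.685290; start (x,ẋ)=(0.479003, 0.350832) → end (x,ẋ)=(0.533571, -0.134599)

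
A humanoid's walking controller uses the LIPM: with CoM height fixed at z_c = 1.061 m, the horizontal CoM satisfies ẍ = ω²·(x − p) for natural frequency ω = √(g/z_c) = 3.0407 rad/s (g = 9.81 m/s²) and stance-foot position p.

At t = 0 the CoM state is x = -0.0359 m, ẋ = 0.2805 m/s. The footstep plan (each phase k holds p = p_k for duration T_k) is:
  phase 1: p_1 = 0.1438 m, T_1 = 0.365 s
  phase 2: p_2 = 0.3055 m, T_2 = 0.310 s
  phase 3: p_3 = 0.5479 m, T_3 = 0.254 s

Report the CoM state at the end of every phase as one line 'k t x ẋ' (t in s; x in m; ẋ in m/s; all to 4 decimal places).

phase 1: p=0.1438, T=0.365, ωT=1.109856, cosh=1.681763, sinh=1.352157; start (x,ẋ)=(-0.035900, 0.280500) → end (x,ẋ)=(-0.033678, -0.267102)
phase 2: p=0.3055, T=0.310, ωT=0.942617, cosh=1.478148, sinh=1.088541; start (x,ẋ)=(-0.033678, -0.267102) → end (x,ẋ)=(-0.291476, -1.517473)
phase 3: p=0.5479, T=0.254, ωT=0.772338, cosh=1.313377, sinh=0.851445; start (x,ẋ)=(-0.291476, -1.517473) → end (x,ẋ)=(-0.979434, -4.166148)

1 0.3650 -0.0337 -0.2671
2 0.6750 -0.2915 -1.5175
3 0.9290 -0.9794 -4.1661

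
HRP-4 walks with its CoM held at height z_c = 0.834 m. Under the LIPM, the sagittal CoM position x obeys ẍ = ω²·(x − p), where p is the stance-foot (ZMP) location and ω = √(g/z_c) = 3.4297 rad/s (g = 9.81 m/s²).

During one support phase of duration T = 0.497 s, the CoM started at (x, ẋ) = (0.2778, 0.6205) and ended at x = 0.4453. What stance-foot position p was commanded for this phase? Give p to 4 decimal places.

p = 0.4481

ωT = 3.4297·0.497 = 1.704561; cosh(ωT) = 2.840411, sinh(ωT) = 2.658559
x(T) = p + (x₀−p)·cosh(ωT) + (ẋ₀/ω)·sinh(ωT) ⇒ p·(1 − cosh) = x(T) − x₀·cosh − (ẋ₀/ω)·sinh
numerator   = 0.4453 − (0.2778)·2.840411 − (0.6205/3.4297)·2.658559 = -0.824752
denominator = 1 − 2.840411 = -1.840411
p = -0.824752 / -1.840411 = 0.4481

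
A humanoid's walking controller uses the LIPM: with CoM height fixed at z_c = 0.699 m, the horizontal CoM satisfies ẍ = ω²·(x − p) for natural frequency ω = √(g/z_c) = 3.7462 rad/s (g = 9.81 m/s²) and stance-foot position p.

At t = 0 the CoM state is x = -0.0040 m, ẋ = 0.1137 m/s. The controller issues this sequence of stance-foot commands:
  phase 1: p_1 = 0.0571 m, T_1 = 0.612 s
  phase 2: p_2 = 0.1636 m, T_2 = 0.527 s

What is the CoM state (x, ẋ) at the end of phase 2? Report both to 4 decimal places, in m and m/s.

phase 1: p=0.0571, T=0.612, ωT=2.292674, cosh=5.001189, sinh=4.900193; start (x,ẋ)=(-0.004000, 0.113700) → end (x,ẋ)=(-0.099748, -0.552984)
phase 2: p=0.1636, T=0.527, ωT=1.974247, cosh=3.670032, sinh=3.531166; start (x,ẋ)=(-0.099748, -0.552984) → end (x,ẋ)=(-1.324138, -5.513157)

x = -1.3241, ẋ = -5.5132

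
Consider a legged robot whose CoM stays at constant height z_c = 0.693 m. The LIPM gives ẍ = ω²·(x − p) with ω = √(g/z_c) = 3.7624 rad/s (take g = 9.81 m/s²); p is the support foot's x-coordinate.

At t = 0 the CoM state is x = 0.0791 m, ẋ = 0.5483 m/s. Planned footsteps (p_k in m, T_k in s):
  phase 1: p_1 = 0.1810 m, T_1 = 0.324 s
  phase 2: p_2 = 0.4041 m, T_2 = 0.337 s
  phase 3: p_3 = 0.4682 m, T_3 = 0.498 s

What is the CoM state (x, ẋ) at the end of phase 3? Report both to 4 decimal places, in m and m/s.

x = -0.6171, ẋ = -3.9981

phase 1: p=0.1810, T=0.324, ωT=1.219018, cosh=1.839691, sinh=1.544171; start (x,ẋ)=(0.079100, 0.548300) → end (x,ẋ)=(0.218570, 0.416685)
phase 2: p=0.4041, T=0.337, ωT=1.267929, cosh=1.917449, sinh=1.636036; start (x,ẋ)=(0.218570, 0.416685) → end (x,ẋ)=(0.229546, -0.343044)
phase 3: p=0.4682, T=0.498, ωT=1.873675, cosh=3.332872, sinh=3.179314; start (x,ẋ)=(0.229546, -0.343044) → end (x,ẋ)=(-0.617084, -3.998068)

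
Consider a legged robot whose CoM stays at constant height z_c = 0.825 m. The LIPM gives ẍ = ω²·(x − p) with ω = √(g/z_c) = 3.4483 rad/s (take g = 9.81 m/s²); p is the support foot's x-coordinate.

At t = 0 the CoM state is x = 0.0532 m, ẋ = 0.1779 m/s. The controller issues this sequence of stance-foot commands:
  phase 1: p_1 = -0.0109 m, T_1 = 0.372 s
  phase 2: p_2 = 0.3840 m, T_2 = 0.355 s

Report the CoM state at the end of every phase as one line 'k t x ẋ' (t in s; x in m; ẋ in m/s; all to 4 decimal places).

phase 1: p=-0.0109, T=0.372, ωT=1.282768, cosh=1.941938, sinh=1.664669; start (x,ẋ)=(0.053200, 0.177900) → end (x,ẋ)=(0.199460, 0.713423)
phase 2: p=0.3840, T=0.355, ωT=1.224147, cosh=1.847635, sinh=1.553627; start (x,ẋ)=(0.199460, 0.713423) → end (x,ẋ)=(0.364468, 0.329494)

1 0.3720 0.1995 0.7134
2 0.7270 0.3645 0.3295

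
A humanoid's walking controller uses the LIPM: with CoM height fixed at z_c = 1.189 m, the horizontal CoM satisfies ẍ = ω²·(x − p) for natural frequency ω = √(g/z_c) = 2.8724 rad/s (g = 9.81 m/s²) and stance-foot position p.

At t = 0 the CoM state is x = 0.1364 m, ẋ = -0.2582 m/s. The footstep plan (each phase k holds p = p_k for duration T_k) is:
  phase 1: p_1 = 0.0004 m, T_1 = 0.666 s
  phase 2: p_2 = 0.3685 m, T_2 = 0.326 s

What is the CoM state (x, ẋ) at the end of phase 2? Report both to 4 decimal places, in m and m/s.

x = 0.2317, ẋ = -0.0158

phase 1: p=0.0004, T=0.666, ωT=1.913018, cosh=3.460569, sinh=3.312935; start (x,ẋ)=(0.136400, -0.258200) → end (x,ẋ)=(0.173238, 0.400667)
phase 2: p=0.3685, T=0.326, ωT=0.936402, cosh=1.471412, sinh=1.079376; start (x,ẋ)=(0.173238, 0.400667) → end (x,ẋ)=(0.231749, -0.015845)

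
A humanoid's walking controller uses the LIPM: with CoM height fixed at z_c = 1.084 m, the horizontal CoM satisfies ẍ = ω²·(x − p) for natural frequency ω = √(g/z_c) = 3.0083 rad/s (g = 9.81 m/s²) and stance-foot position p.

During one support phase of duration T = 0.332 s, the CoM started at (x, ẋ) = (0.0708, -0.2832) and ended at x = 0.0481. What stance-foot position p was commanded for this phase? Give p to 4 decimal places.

ωT = 3.0083·0.332 = 0.998756; cosh(ωT) = 1.541619, sinh(ωT) = 1.173282
x(T) = p + (x₀−p)·cosh(ωT) + (ẋ₀/ω)·sinh(ωT) ⇒ p·(1 − cosh) = x(T) − x₀·cosh − (ẋ₀/ω)·sinh
numerator   = 0.0481 − (0.0708)·1.541619 − (-0.2832/3.0083)·1.173282 = 0.049406
denominator = 1 − 1.541619 = -0.541619
p = 0.049406 / -0.541619 = -0.0912

p = -0.0912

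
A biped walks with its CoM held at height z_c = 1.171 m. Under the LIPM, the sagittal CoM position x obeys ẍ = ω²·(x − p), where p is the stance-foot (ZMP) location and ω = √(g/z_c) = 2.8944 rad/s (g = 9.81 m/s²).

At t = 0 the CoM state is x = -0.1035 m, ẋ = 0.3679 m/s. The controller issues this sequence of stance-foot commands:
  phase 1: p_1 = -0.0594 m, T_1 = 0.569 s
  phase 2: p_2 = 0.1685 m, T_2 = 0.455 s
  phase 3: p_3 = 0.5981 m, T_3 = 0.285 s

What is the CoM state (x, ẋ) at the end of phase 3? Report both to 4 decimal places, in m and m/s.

phase 1: p=-0.0594, T=0.569, ωT=1.646914, cosh=2.691789, sinh=2.499145; start (x,ẋ)=(-0.103500, 0.367900) → end (x,ẋ)=(0.139552, 0.671311)
phase 2: p=0.1685, T=0.455, ωT=1.316952, cosh=1.999990, sinh=1.732039; start (x,ẋ)=(0.139552, 0.671311) → end (x,ẋ)=(0.512324, 1.197493)
phase 3: p=0.5981, T=0.285, ωT=0.824904, cosh=1.359969, sinh=0.921692; start (x,ẋ)=(0.512324, 1.197493) → end (x,ẋ)=(0.862777, 1.399725)

x = 0.8628, ẋ = 1.3997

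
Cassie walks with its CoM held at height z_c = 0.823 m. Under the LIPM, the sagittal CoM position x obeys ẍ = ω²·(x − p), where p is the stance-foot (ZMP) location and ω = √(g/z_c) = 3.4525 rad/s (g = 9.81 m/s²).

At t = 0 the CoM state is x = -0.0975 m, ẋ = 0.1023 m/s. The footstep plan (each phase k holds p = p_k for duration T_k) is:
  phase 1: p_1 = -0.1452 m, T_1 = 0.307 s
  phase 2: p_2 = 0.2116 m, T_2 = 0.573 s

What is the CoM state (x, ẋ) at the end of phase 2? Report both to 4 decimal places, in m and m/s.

phase 1: p=-0.1452, T=0.307, ωT=1.059918, cosh=1.616309, sinh=1.269824; start (x,ẋ)=(-0.097500, 0.102300) → end (x,ẋ)=(-0.030476, 0.374468)
phase 2: p=0.2116, T=0.573, ωT=1.978282, cosh=3.684310, sinh=3.546004; start (x,ẋ)=(-0.030476, 0.374468) → end (x,ẋ)=(-0.295674, -1.583980)

x = -0.2957, ẋ = -1.5840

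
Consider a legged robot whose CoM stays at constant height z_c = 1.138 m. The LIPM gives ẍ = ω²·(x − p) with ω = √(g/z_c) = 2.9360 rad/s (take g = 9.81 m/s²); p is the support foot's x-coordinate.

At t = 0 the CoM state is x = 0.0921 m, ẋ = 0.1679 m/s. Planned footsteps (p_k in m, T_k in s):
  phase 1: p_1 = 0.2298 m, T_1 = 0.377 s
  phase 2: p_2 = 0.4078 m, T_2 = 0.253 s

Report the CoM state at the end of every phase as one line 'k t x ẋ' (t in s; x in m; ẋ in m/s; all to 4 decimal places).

phase 1: p=0.2298, T=0.377, ωT=1.106872, cosh=1.677737, sinh=1.347145; start (x,ẋ)=(0.092100, 0.167900) → end (x,ẋ)=(0.075814, -0.262942)
phase 2: p=0.4078, T=0.253, ωT=0.742808, cosh=1.288803, sinh=0.813027; start (x,ẋ)=(0.075814, -0.262942) → end (x,ẋ)=(-0.092877, -1.131345)

1 0.3770 0.0758 -0.2629
2 0.6300 -0.0929 -1.1313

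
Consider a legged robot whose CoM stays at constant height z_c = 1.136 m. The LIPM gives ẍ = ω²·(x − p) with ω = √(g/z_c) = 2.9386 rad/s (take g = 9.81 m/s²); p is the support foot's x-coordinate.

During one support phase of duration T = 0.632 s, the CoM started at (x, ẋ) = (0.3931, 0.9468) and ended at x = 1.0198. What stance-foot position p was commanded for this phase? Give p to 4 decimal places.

ωT = 2.9386·0.632 = 1.857195; cosh(ωT) = 3.280927, sinh(ωT) = 3.124817
x(T) = p + (x₀−p)·cosh(ωT) + (ẋ₀/ω)·sinh(ωT) ⇒ p·(1 − cosh) = x(T) − x₀·cosh − (ẋ₀/ω)·sinh
numerator   = 1.0198 − (0.3931)·3.280927 − (0.9468/2.9386)·3.124817 = -1.276731
denominator = 1 − 3.280927 = -2.280927
p = -1.276731 / -2.280927 = 0.5597

p = 0.5597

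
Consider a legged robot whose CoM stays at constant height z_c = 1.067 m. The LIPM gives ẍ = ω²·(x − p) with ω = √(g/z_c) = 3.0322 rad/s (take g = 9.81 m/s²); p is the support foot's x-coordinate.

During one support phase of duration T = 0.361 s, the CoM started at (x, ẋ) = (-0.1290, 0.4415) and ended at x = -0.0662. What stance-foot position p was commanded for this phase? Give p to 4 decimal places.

p = 0.0681

ωT = 3.0322·0.361 = 1.094624; cosh(ωT) = 1.661362, sinh(ωT) = 1.326697
x(T) = p + (x₀−p)·cosh(ωT) + (ẋ₀/ω)·sinh(ωT) ⇒ p·(1 − cosh) = x(T) − x₀·cosh − (ẋ₀/ω)·sinh
numerator   = -0.0662 − (-0.1290)·1.661362 − (0.4415/3.0322)·1.326697 = -0.045056
denominator = 1 − 1.661362 = -0.661362
p = -0.045056 / -0.661362 = 0.0681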